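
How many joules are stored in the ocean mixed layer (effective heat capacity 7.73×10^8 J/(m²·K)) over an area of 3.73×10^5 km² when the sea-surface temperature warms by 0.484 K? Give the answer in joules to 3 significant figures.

1.40×10^20 J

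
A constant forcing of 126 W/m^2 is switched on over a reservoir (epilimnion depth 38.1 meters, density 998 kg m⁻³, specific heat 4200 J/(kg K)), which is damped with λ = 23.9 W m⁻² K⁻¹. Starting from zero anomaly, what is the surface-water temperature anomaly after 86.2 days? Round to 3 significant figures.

3.54 K

Areal heat capacity C = ρ c_p D = 998 × 4200 × 38.1 = 1.60×10^8 J/(m^2 K).
τ = C / λ = 1.60×10^8 / 23.9 = 6.68×10^6 s.
Equilibrium anomaly ΔT_eq = F / λ = 126 / 23.9 = 5.27 K.
t = 86.2 days = 7.45×10^6 s, so t/τ = 1.11.
ΔT(t) = ΔT_eq (1 − e^(−t/τ)) = 5.27 × (1 − e^−1.11) = 3.54 K.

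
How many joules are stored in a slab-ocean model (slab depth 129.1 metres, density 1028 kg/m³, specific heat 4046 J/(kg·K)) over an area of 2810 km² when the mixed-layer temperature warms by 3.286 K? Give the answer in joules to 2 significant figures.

Areal heat capacity C = ρ c_p D = 1028 × 4046 × 129.1 = 5.37×10^8 J m⁻² K⁻¹.
Heat per unit area: q = C ΔT = 5.37×10^8 × 3.286 = 1.76×10^9 J/m².
Total heat: Q = q × A = 1.76×10^9 × (2810 × 10⁶ m²) = 4.96×10^18 J.

5.0×10^18 J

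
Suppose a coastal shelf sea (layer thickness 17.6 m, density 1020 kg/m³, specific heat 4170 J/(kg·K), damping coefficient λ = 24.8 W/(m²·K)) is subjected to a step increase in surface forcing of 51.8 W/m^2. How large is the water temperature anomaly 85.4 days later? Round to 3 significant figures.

Areal heat capacity C = ρ c_p D = 1020 × 4170 × 17.6 = 7.49×10^7 J/(m^2 K).
τ = C / λ = 7.49×10^7 / 24.8 = 3.02×10^6 s.
Equilibrium anomaly ΔT_eq = F / λ = 51.8 / 24.8 = 2.09 K.
t = 85.4 days = 7.38×10^6 s, so t/τ = 2.44.
ΔT(t) = ΔT_eq (1 − e^(−t/τ)) = 2.09 × (1 − e^−2.44) = 1.91 K.

1.91 K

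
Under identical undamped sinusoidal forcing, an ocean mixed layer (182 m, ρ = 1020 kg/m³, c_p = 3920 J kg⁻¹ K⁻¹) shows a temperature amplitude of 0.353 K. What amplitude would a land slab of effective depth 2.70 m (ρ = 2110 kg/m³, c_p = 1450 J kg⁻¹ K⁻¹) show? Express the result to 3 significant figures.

31.1 K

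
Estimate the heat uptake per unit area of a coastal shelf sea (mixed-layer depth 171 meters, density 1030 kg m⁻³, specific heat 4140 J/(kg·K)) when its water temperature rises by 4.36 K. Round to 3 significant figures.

3.18×10^9

Areal heat capacity C = ρ c_p D = 1030 × 4140 × 171 = 7.29×10^8 J/(m²·K).
ΔQ = C ΔT = 7.29×10^8 × 4.36 = 3.18×10^9 J/m².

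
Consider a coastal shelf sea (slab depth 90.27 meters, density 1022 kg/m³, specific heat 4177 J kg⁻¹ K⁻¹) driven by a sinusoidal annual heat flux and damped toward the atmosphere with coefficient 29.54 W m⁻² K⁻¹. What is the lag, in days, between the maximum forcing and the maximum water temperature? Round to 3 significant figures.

69.9 days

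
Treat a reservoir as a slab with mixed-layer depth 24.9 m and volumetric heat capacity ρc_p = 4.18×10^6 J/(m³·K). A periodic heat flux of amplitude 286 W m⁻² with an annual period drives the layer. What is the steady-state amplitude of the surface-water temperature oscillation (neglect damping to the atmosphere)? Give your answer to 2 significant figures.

14 K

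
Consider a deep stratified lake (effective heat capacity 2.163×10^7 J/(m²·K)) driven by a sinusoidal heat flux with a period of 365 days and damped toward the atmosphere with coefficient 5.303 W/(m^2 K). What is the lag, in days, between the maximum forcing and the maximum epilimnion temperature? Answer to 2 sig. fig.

Areal heat capacity C = 2.163×10^7 J/(m²·K) (given).
ω = 2π / 3.15×10^7 s = 1.99×10^-7 s⁻¹.
Phase lag φ = arctan(Cω/λ) = arctan(4.31/5.303) = 0.682 rad.
Time lag = φ / ω = 0.682 / 1.99×10^-7 = 3.43×10^6 s = 39.6 days.

40 days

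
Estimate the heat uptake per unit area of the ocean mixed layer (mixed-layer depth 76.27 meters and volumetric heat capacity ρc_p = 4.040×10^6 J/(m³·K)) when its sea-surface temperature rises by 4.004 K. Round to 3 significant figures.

1.23×10^9

Areal heat capacity C = ρc_p × D = 4.040×10^6 × 76.27 = 3.08×10^8 J m⁻² K⁻¹.
ΔQ = C ΔT = 3.08×10^8 × 4.004 = 1.23×10^9 J/m².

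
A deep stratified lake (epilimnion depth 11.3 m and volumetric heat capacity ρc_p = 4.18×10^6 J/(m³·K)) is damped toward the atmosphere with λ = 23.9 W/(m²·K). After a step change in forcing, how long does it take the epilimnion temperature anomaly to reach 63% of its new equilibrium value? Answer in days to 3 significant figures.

Areal heat capacity C = ρc_p × D = 4.18×10^6 × 11.3 = 4.72×10^7 J m⁻² K⁻¹.
τ = C / λ = 4.72×10^7 / 23.9 = 1.98×10^6 s.
Fraction reached: 1 − e^(−t/τ) = 0.63 ⇒ t = −τ ln(1 − 0.63) = τ × 0.994.
t = 1.96×10^6 s = 22.7 days.

22.7 days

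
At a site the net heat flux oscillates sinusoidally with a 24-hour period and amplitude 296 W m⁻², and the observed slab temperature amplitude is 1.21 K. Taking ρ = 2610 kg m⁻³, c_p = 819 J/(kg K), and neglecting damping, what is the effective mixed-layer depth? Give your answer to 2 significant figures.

ω = 2π / 86400 s = 7.27×10^-5 s⁻¹.
Required C = F₀ / (A ω) = 296 / (1.21 × 7.27×10^-5) = 3.36×10^6 J/(m²·K).
D = C / (ρ c_p) = 3.36×10^6 / (2610 × 819) = 1.57 m.

1.6 m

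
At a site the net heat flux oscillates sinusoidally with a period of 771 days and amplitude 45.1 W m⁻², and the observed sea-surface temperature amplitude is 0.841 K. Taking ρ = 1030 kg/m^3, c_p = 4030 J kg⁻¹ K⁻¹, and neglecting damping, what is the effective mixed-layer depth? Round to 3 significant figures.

ω = 2π / 6.66×10^7 s = 9.43×10^-8 s⁻¹.
Required C = F₀ / (A ω) = 45.1 / (0.841 × 9.43×10^-8) = 5.69×10^8 J/(m²·K).
D = C / (ρ c_p) = 5.69×10^8 / (1030 × 4030) = 137 m.

137 m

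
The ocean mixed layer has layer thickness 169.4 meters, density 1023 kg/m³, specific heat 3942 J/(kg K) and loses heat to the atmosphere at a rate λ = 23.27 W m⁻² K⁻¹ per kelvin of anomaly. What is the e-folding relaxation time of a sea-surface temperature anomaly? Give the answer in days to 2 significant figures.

340 days

Areal heat capacity C = ρ c_p D = 1023 × 3942 × 169.4 = 6.83×10^8 J m⁻² K⁻¹.
Relaxation time τ = C / λ = 6.83×10^8 / 23.27 = 2.94×10^7 s.
In days: 2.94×10^7 s / (86400 s/day) = 340 days.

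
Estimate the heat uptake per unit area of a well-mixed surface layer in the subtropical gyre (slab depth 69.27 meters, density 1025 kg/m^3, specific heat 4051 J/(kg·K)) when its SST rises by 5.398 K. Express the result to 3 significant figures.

1.55×10^9

Areal heat capacity C = ρ c_p D = 1025 × 4051 × 69.27 = 2.88×10^8 J/(m²·K).
ΔQ = C ΔT = 2.88×10^8 × 5.398 = 1.55×10^9 J/m².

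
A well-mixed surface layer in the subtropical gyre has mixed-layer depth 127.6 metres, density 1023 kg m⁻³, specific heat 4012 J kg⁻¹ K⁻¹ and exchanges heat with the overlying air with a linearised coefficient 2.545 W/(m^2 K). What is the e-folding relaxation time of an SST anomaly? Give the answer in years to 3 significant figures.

6.52 years

Areal heat capacity C = ρ c_p D = 1023 × 4012 × 127.6 = 5.24×10^8 J/(m^2 K).
Relaxation time τ = C / λ = 5.24×10^8 / 2.545 = 2.06×10^8 s.
In years: 2.06×10^8 s / (3.156×10^7 s/year) = 6.52 years.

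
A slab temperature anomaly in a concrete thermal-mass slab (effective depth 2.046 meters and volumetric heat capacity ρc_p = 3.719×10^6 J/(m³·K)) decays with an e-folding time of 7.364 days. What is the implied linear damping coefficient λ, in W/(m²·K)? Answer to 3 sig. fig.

Areal heat capacity C = ρc_p × D = 3.719×10^6 × 2.046 = 7.61×10^6 J/(m^2 K).
τ = 7.364 days = 6.36×10^5 s.
λ = C / τ = 7.61×10^6 / 6.36×10^5 = 12.0 W/(m²·K).

12.0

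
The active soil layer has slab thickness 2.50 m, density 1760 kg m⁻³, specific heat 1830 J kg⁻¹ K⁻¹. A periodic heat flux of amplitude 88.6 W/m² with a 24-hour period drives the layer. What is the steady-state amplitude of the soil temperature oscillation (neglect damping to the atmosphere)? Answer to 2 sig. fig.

0.15 K

Areal heat capacity C = ρ c_p D = 1760 × 1830 × 2.50 = 8.05×10^6 J m⁻² K⁻¹.
Angular frequency ω = 2π / T = 2π / 86400 s = 7.27×10^-5 s⁻¹.
Cω = 8.05×10^6 × 7.27×10^-5 = 586 W/(m²·K).
Amplitude A = F₀ / (Cω) = 88.6 / 586 = 0.151 K.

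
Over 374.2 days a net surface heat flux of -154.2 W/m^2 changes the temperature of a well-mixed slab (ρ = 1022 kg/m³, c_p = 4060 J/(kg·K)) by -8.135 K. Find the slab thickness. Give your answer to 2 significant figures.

150 m

Heat input Q = F Δt = -154.2 × 3.23×10^7 s = -4.99×10^9 J/m².
Required areal heat capacity C = Q / ΔT = 6.13×10^8 J/(m²·K).
Depth D = C / (ρ c_p) = 6.13×10^8 / (1022 × 4060) = 148 m.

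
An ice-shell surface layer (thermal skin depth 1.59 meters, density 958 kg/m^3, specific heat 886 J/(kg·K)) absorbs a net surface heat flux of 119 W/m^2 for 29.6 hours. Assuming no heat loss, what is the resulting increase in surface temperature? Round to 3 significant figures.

Areal heat capacity C = ρ c_p D = 958 × 886 × 1.59 = 1.35×10^6 J/(m^2 K).
Net heat input Q = F Δt = 119 × (29.6 hours × 3600 s/hour) = 1.27×10^7 J/m².
ΔT = Q / C = 1.27×10^7 / 1.35×10^6 = 9.40 K.

9.40 K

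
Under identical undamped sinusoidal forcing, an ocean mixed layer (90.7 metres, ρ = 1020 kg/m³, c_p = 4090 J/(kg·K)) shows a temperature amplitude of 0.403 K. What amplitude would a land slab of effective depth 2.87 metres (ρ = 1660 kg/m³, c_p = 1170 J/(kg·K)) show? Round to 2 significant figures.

27 K

C_ocean = 3.78×10^8 J/(m²·K); C_land = 5.57×10^6 J/(m²·K).
A ∝ 1/C ⇒ A_land = A_ocean × C_ocean/C_land = 0.403 × 67.9 = 27.4 K.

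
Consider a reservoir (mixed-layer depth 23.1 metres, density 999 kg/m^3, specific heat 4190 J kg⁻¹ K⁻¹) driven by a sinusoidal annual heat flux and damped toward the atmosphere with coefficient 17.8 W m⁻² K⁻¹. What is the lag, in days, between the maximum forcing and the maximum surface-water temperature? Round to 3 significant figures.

Areal heat capacity C = ρ c_p D = 999 × 4190 × 23.1 = 9.67×10^7 J m⁻² K⁻¹.
ω = 2π / 3.15×10^7 s = 1.99×10^-7 s⁻¹.
Phase lag φ = arctan(Cω/λ) = arctan(19.3/17.8) = 0.825 rad.
Time lag = φ / ω = 0.825 / 1.99×10^-7 = 4.14×10^6 s = 47.9 days.

47.9 days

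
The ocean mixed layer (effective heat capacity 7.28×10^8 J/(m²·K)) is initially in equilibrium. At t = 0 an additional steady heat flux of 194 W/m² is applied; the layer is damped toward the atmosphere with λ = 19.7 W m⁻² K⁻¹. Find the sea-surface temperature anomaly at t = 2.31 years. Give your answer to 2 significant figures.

8.5 K

Areal heat capacity C = 7.28×10^8 J/(m²·K) (given).
τ = C / λ = 7.28×10^8 / 19.7 = 3.70×10^7 s.
Equilibrium anomaly ΔT_eq = F / λ = 194 / 19.7 = 9.85 K.
t = 2.31 years = 7.29×10^7 s, so t/τ = 1.97.
ΔT(t) = ΔT_eq (1 − e^(−t/τ)) = 9.85 × (1 − e^−1.97) = 8.48 K.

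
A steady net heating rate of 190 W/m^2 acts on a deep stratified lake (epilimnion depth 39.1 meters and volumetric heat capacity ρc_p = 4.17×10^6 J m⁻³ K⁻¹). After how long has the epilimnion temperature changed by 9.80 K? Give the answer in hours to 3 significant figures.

Areal heat capacity C = ρc_p × D = 4.17×10^6 × 39.1 = 1.63×10^8 J/(m^2 K).
Time required: Δt = C ΔT / F = 1.63×10^8 × 9.80 / 190 = 8.41×10^6 s.
In hours: 8.41×10^6 s / (3600 s/hour) = 2340 hours.

2340 hours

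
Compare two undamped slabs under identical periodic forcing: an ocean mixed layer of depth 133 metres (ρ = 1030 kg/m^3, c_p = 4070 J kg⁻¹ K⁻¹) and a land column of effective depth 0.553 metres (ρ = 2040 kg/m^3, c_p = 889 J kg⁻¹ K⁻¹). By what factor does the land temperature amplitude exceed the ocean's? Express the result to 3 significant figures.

556

C_ocean = 1030 × 4070 × 133 = 5.58×10^8 J/(m²·K).
C_land = 2040 × 889 × 0.553 = 1.00×10^6 J/(m²·K).
Undamped amplitude ∝ 1/C, so A_land/A_ocean = C_ocean/C_land = 556.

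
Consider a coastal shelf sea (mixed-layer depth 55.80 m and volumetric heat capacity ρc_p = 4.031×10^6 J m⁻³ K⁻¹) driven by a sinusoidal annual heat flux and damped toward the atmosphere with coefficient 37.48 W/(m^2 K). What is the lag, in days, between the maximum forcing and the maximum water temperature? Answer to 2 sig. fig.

Areal heat capacity C = ρc_p × D = 4.031×10^6 × 55.80 = 2.25×10^8 J/(m^2 K).
ω = 2π / 3.15×10^7 s = 1.99×10^-7 s⁻¹.
Phase lag φ = arctan(Cω/λ) = arctan(44.8/37.48) = 0.874 rad.
Time lag = φ / ω = 0.874 / 1.99×10^-7 = 4.39×10^6 s = 50.8 days.

51 days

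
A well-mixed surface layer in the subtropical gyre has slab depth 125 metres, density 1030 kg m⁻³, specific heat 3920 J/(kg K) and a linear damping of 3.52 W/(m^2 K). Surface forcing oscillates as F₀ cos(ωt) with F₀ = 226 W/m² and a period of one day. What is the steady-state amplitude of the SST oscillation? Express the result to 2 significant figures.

Areal heat capacity C = ρ c_p D = 1030 × 3920 × 125 = 5.05×10^8 J/(m²·K).
Angular frequency ω = 2π / T = 2π / 86400 s = 7.27×10^-5 s⁻¹.
√((Cω)² + λ²) = √((36700)² + 3.52²) = 36700 W/(m²·K).
Amplitude A = F₀ / √((Cω)²+λ²) = 226 / 36700 = 0.00616 K.

0.0062 K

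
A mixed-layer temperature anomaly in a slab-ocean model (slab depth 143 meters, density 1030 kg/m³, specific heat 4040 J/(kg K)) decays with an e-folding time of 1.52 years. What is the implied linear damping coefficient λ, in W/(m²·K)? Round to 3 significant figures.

Areal heat capacity C = ρ c_p D = 1030 × 4040 × 143 = 5.95×10^8 J/(m^2 K).
τ = 1.52 years = 4.80×10^7 s.
λ = C / τ = 5.95×10^8 / 4.80×10^7 = 12.4 W/(m²·K).

12.4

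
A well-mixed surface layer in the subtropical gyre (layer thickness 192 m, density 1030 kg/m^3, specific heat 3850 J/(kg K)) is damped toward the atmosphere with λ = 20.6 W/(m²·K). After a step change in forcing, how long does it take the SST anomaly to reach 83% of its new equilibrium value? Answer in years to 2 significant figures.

2.1 years

Areal heat capacity C = ρ c_p D = 1030 × 3850 × 192 = 7.61×10^8 J/(m²·K).
τ = C / λ = 7.61×10^8 / 20.6 = 3.70×10^7 s.
Fraction reached: 1 − e^(−t/τ) = 0.83 ⇒ t = −τ ln(1 − 0.83) = τ × 1.77.
t = 6.55×10^7 s = 2.08 years.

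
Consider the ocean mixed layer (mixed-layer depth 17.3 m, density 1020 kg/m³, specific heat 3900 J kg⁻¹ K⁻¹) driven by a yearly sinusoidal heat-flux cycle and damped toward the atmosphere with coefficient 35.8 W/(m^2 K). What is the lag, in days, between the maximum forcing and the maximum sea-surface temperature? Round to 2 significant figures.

21 days

Areal heat capacity C = ρ c_p D = 1020 × 3900 × 17.3 = 6.88×10^7 J/(m²·K).
ω = 2π / 3.15×10^7 s = 1.99×10^-7 s⁻¹.
Phase lag φ = arctan(Cω/λ) = arctan(13.7/35.8) = 0.366 rad.
Time lag = φ / ω = 0.366 / 1.99×10^-7 = 1.84×10^6 s = 21.2 days.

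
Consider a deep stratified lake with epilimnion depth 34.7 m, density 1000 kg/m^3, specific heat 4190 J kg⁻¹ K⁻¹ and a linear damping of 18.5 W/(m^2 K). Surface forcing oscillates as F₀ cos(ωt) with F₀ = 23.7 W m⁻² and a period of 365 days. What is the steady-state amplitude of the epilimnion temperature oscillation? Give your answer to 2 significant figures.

Areal heat capacity C = ρ c_p D = 1000 × 4190 × 34.7 = 1.45×10^8 J m⁻² K⁻¹.
Angular frequency ω = 2π / T = 2π / 3.15×10^7 s = 1.99×10^-7 s⁻¹.
√((Cω)² + λ²) = √((29.0)² + 18.5²) = 34.4 W/(m²·K).
Amplitude A = F₀ / √((Cω)²+λ²) = 23.7 / 34.4 = 0.690 K.

0.69 K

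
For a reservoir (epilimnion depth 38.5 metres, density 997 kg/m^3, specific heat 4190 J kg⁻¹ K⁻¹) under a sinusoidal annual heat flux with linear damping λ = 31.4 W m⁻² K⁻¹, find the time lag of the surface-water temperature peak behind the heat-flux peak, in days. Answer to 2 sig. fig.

46 days

Areal heat capacity C = ρ c_p D = 997 × 4190 × 38.5 = 1.61×10^8 J/(m²·K).
ω = 2π / 3.15×10^7 s = 1.99×10^-7 s⁻¹.
Phase lag φ = arctan(Cω/λ) = arctan(32.0/31.4) = 0.796 rad.
Time lag = φ / ω = 0.796 / 1.99×10^-7 = 3.99×10^6 s = 46.2 days.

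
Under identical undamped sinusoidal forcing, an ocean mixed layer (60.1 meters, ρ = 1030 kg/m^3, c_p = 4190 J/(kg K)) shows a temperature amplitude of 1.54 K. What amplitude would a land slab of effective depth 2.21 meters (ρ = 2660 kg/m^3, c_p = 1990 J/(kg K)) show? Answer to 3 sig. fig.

34.1 K

C_ocean = 2.59×10^8 J/(m²·K); C_land = 1.17×10^7 J/(m²·K).
A ∝ 1/C ⇒ A_land = A_ocean × C_ocean/C_land = 1.54 × 22.2 = 34.1 K.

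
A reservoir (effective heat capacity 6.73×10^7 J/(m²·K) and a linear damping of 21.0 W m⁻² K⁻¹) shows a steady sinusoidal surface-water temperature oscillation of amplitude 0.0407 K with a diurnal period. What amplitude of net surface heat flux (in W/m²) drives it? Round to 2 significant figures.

200

Areal heat capacity C = 6.73×10^7 J/(m²·K) (given).
ω = 2π / 86400 s = 7.27×10^-5 s⁻¹.
√((Cω)² + λ²) = √((4890)² + 21.0²) = 4890 W/(m²·K).
F₀ = A × √((Cω)²+λ²) = 0.0407 × 4890 = 199 W/m².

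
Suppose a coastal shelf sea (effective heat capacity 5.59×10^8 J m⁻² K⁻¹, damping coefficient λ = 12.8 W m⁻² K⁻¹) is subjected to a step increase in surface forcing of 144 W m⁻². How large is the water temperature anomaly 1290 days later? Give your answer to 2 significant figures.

10 K

Areal heat capacity C = 5.59×10^8 J m⁻² K⁻¹ (given).
τ = C / λ = 5.59×10^8 / 12.8 = 4.37×10^7 s.
Equilibrium anomaly ΔT_eq = F / λ = 144 / 12.8 = 11.2 K.
t = 1290 days = 1.11×10^8 s, so t/τ = 2.55.
ΔT(t) = ΔT_eq (1 − e^(−t/τ)) = 11.2 × (1 − e^−2.55) = 10.4 K.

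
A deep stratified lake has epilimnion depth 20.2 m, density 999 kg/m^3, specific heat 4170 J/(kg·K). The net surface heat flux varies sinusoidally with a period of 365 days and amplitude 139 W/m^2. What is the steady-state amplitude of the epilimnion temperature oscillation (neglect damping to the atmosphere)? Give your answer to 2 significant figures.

8.3 K

Areal heat capacity C = ρ c_p D = 999 × 4170 × 20.2 = 8.41×10^7 J/(m²·K).
Angular frequency ω = 2π / T = 2π / 3.15×10^7 s = 1.99×10^-7 s⁻¹.
Cω = 8.41×10^7 × 1.99×10^-7 = 16.8 W/(m²·K).
Amplitude A = F₀ / (Cω) = 139 / 16.8 = 8.29 K.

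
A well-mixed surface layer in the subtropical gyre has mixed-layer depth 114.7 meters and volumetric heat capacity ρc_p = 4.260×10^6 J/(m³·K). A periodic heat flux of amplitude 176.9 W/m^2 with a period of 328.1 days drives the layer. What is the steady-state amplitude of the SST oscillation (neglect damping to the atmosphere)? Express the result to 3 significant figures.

Areal heat capacity C = ρc_p × D = 4.260×10^6 × 114.7 = 4.89×10^8 J/(m^2 K).
Angular frequency ω = 2π / T = 2π / 2.83×10^7 s = 2.22×10^-7 s⁻¹.
Cω = 4.89×10^8 × 2.22×10^-7 = 108 W/(m²·K).
Amplitude A = F₀ / (Cω) = 176.9 / 108 = 1.63 K.

1.63 K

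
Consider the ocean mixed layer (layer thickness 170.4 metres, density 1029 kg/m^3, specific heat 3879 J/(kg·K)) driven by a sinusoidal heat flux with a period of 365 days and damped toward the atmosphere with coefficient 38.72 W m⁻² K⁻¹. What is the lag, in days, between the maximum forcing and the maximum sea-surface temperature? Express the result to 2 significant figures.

Areal heat capacity C = ρ c_p D = 1029 × 3879 × 170.4 = 6.80×10^8 J/(m^2 K).
ω = 2π / 3.15×10^7 s = 1.99×10^-7 s⁻¹.
Phase lag φ = arctan(Cω/λ) = arctan(136/38.72) = 1.29 rad.
Time lag = φ / ω = 1.29 / 1.99×10^-7 = 6.49×10^6 s = 75.1 days.

75 days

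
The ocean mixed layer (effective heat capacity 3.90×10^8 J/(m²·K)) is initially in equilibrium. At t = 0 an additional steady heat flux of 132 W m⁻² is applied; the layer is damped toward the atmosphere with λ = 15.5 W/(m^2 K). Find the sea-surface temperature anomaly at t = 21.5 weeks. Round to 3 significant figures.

3.44 K

Areal heat capacity C = 3.90×10^8 J/(m²·K) (given).
τ = C / λ = 3.90×10^8 / 15.5 = 2.52×10^7 s.
Equilibrium anomaly ΔT_eq = F / λ = 132 / 15.5 = 8.52 K.
t = 21.5 weeks = 1.30×10^7 s, so t/τ = 0.517.
ΔT(t) = ΔT_eq (1 − e^(−t/τ)) = 8.52 × (1 − e^−0.517) = 3.44 K.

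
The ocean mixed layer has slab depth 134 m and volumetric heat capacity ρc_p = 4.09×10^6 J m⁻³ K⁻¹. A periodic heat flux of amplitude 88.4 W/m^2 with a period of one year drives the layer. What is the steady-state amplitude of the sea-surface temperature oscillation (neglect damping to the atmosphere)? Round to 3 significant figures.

Areal heat capacity C = ρc_p × D = 4.09×10^6 × 134 = 5.48×10^8 J/(m^2 K).
Angular frequency ω = 2π / T = 2π / 3.15×10^7 s = 1.99×10^-7 s⁻¹.
Cω = 5.48×10^8 × 1.99×10^-7 = 109 W/(m²·K).
Amplitude A = F₀ / (Cω) = 88.4 / 109 = 0.810 K.

0.810 K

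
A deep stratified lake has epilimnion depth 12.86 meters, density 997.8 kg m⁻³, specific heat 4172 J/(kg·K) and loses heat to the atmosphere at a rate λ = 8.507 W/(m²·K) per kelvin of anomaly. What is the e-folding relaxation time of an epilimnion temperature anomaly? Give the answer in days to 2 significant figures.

73 days

Areal heat capacity C = ρ c_p D = 997.8 × 4172 × 12.86 = 5.35×10^7 J m⁻² K⁻¹.
Relaxation time τ = C / λ = 5.35×10^7 / 8.507 = 6.29×10^6 s.
In days: 6.29×10^6 s / (86400 s/day) = 72.8 days.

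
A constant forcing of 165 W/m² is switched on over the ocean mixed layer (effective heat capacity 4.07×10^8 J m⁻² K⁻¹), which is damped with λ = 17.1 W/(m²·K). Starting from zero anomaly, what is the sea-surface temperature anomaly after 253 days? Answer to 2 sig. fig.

5.8 K

Areal heat capacity C = 4.07×10^8 J m⁻² K⁻¹ (given).
τ = C / λ = 4.07×10^8 / 17.1 = 2.38×10^7 s.
Equilibrium anomaly ΔT_eq = F / λ = 165 / 17.1 = 9.65 K.
t = 253 days = 2.19×10^7 s, so t/τ = 0.918.
ΔT(t) = ΔT_eq (1 − e^(−t/τ)) = 9.65 × (1 − e^−0.918) = 5.80 K.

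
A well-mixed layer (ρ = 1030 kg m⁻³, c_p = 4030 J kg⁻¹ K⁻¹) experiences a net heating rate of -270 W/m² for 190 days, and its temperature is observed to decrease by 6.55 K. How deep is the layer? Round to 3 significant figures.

163 m

Heat input Q = F Δt = -270 × 1.64×10^7 s = -4.43×10^9 J/m².
Required areal heat capacity C = Q / ΔT = 6.77×10^8 J/(m²·K).
Depth D = C / (ρ c_p) = 6.77×10^8 / (1030 × 4030) = 163 m.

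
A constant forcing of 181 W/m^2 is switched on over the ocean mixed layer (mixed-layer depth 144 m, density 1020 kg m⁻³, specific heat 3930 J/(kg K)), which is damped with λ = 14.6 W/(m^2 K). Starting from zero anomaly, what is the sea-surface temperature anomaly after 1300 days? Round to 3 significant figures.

11.7 K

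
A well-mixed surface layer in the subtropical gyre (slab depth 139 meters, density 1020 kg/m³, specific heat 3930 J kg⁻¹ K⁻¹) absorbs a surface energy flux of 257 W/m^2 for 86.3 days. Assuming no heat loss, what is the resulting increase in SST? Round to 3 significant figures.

Areal heat capacity C = ρ c_p D = 1020 × 3930 × 139 = 5.57×10^8 J m⁻² K⁻¹.
Net heat input Q = F Δt = 257 × (86.3 days × 86400 s/day) = 1.92×10^9 J/m².
ΔT = Q / C = 1.92×10^9 / 5.57×10^8 = 3.44 K.

3.44 K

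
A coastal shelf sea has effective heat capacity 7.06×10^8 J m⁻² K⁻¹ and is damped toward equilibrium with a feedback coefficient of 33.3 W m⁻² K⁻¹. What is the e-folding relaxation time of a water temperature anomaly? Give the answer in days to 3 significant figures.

245 days

Areal heat capacity C = 7.06×10^8 J m⁻² K⁻¹ (given).
Relaxation time τ = C / λ = 7.06×10^8 / 33.3 = 2.12×10^7 s.
In days: 2.12×10^7 s / (86400 s/day) = 245 days.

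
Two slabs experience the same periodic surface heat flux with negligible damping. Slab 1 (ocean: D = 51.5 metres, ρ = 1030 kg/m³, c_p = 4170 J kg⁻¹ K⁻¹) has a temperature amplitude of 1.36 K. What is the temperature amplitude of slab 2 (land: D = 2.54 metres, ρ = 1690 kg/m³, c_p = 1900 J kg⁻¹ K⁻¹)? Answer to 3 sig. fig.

36.9 K

C_ocean = 2.21×10^8 J/(m²·K); C_land = 8.16×10^6 J/(m²·K).
A ∝ 1/C ⇒ A_land = A_ocean × C_ocean/C_land = 1.36 × 27.1 = 36.9 K.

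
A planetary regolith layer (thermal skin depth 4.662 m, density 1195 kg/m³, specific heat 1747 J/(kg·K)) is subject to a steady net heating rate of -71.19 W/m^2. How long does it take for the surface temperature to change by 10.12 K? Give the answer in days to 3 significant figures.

Areal heat capacity C = ρ c_p D = 1195 × 1747 × 4.662 = 9.73×10^6 J m⁻² K⁻¹.
Time required: Δt = C ΔT / F = 9.73×10^6 × -10.12 / -71.19 = 1.38×10^6 s.
In days: 1.38×10^6 s / (86400 s/day) = 16.0 days.

16.0 days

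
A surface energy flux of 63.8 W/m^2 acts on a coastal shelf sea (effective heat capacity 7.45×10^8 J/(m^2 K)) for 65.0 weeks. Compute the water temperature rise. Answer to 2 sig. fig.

Areal heat capacity C = 7.45×10^8 J/(m^2 K) (given).
Net heat input Q = F Δt = 63.8 × (65.0 weeks × 6.048×10^5 s/week) = 2.51×10^9 J/m².
ΔT = Q / C = 2.51×10^9 / 7.45×10^8 = 3.37 K.

3.4 K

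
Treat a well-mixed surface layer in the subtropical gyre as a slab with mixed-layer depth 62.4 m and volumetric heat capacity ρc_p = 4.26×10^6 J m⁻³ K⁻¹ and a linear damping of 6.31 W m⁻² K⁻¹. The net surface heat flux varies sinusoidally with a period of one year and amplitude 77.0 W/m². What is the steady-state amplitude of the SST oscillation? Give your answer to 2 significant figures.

Areal heat capacity C = ρc_p × D = 4.26×10^6 × 62.4 = 2.66×10^8 J/(m^2 K).
Angular frequency ω = 2π / T = 2π / 3.15×10^7 s = 1.99×10^-7 s⁻¹.
√((Cω)² + λ²) = √((53.0)² + 6.31²) = 53.3 W/(m²·K).
Amplitude A = F₀ / √((Cω)²+λ²) = 77.0 / 53.3 = 1.44 K.

1.4 K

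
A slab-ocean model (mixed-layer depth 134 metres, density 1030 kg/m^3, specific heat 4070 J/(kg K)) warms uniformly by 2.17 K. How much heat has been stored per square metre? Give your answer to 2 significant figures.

1.2×10^9

Areal heat capacity C = ρ c_p D = 1030 × 4070 × 134 = 5.62×10^8 J/(m^2 K).
ΔQ = C ΔT = 5.62×10^8 × 2.17 = 1.22×10^9 J/m².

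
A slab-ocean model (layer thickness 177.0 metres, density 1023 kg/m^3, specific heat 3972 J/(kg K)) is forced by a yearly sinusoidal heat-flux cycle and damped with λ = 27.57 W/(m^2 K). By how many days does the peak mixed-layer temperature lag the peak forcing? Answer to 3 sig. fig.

Areal heat capacity C = ρ c_p D = 1023 × 3972 × 177.0 = 7.19×10^8 J/(m^2 K).
ω = 2π / 3.15×10^7 s = 1.99×10^-7 s⁻¹.
Phase lag φ = arctan(Cω/λ) = arctan(143/27.57) = 1.38 rad.
Time lag = φ / ω = 1.38 / 1.99×10^-7 = 6.93×10^6 s = 80.2 days.

80.2 days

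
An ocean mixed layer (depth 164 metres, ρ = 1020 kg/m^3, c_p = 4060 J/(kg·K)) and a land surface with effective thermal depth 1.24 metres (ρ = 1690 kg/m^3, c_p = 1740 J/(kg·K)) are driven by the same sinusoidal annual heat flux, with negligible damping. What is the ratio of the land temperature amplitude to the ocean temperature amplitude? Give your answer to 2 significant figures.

C_ocean = 1020 × 4060 × 164 = 6.79×10^8 J/(m²·K).
C_land = 1690 × 1740 × 1.24 = 3.65×10^6 J/(m²·K).
Undamped amplitude ∝ 1/C, so A_land/A_ocean = C_ocean/C_land = 186.

190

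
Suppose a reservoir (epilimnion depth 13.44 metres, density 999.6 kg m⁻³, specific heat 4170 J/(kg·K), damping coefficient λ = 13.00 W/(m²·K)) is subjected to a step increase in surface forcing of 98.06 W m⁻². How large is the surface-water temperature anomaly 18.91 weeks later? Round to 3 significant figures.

Areal heat capacity C = ρ c_p D = 999.6 × 4170 × 13.44 = 5.60×10^7 J/(m²·K).
τ = C / λ = 5.60×10^7 / 13.00 = 4.31×10^6 s.
Equilibrium anomaly ΔT_eq = F / λ = 98.06 / 13.00 = 7.54 K.
t = 18.91 weeks = 1.14×10^7 s, so t/τ = 2.65.
ΔT(t) = ΔT_eq (1 − e^(−t/τ)) = 7.54 × (1 − e^−2.65) = 7.01 K.

7.01 K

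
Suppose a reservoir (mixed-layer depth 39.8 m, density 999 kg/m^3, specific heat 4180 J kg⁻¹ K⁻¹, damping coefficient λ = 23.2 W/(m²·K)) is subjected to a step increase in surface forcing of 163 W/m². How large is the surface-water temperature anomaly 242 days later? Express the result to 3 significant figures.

Areal heat capacity C = ρ c_p D = 999 × 4180 × 39.8 = 1.66×10^8 J m⁻² K⁻¹.
τ = C / λ = 1.66×10^8 / 23.2 = 7.16×10^6 s.
Equilibrium anomaly ΔT_eq = F / λ = 163 / 23.2 = 7.03 K.
t = 242 days = 2.09×10^7 s, so t/τ = 2.92.
ΔT(t) = ΔT_eq (1 − e^(−t/τ)) = 7.03 × (1 − e^−2.92) = 6.65 K.

6.65 K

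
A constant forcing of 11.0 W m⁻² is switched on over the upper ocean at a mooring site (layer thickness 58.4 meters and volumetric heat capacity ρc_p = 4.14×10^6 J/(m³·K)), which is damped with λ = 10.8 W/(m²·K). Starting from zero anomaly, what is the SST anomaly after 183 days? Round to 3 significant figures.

0.516 K

Areal heat capacity C = ρc_p × D = 4.14×10^6 × 58.4 = 2.42×10^8 J m⁻² K⁻¹.
τ = C / λ = 2.42×10^8 / 10.8 = 2.24×10^7 s.
Equilibrium anomaly ΔT_eq = F / λ = 11.0 / 10.8 = 1.02 K.
t = 183 days = 1.58×10^7 s, so t/τ = 0.706.
ΔT(t) = ΔT_eq (1 − e^(−t/τ)) = 1.02 × (1 − e^−0.706) = 0.516 K.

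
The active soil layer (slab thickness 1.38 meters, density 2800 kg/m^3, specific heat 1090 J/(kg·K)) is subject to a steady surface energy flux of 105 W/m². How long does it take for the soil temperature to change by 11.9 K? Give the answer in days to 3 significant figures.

5.52 days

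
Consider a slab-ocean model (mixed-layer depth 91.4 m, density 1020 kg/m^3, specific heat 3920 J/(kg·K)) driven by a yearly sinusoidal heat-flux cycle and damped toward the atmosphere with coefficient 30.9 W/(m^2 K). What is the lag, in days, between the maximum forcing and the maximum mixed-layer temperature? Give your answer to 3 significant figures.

67.9 days

Areal heat capacity C = ρ c_p D = 1020 × 3920 × 91.4 = 3.65×10^8 J/(m²·K).
ω = 2π / 3.15×10^7 s = 1.99×10^-7 s⁻¹.
Phase lag φ = arctan(Cω/λ) = arctan(72.8/30.9) = 1.17 rad.
Time lag = φ / ω = 1.17 / 1.99×10^-7 = 5.87×10^6 s = 67.9 days.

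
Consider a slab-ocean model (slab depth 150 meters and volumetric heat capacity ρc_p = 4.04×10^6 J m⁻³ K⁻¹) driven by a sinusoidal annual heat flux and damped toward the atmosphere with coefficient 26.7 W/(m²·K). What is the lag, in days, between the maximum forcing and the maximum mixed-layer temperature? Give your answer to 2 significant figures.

Areal heat capacity C = ρc_p × D = 4.04×10^6 × 150 = 6.06×10^8 J m⁻² K⁻¹.
ω = 2π / 3.15×10^7 s = 1.99×10^-7 s⁻¹.
Phase lag φ = arctan(Cω/λ) = arctan(121/26.7) = 1.35 rad.
Time lag = φ / ω = 1.35 / 1.99×10^-7 = 6.79×10^6 s = 78.6 days.

79 days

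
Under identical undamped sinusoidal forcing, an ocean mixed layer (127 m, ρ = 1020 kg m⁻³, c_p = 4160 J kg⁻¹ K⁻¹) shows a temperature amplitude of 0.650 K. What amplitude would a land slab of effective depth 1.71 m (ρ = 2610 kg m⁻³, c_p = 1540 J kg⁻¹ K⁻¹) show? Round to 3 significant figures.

51.0 K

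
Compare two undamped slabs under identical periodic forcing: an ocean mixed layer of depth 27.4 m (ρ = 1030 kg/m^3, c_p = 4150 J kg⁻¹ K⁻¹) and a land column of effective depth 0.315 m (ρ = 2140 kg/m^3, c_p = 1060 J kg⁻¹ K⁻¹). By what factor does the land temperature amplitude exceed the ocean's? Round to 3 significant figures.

164

C_ocean = 1030 × 4150 × 27.4 = 1.17×10^8 J/(m²·K).
C_land = 2140 × 1060 × 0.315 = 7.15×10^5 J/(m²·K).
Undamped amplitude ∝ 1/C, so A_land/A_ocean = C_ocean/C_land = 164.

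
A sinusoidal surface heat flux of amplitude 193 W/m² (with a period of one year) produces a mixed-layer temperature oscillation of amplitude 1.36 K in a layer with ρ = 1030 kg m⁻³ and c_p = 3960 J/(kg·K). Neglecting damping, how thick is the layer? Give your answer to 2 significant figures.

ω = 2π / 3.15×10^7 s = 1.99×10^-7 s⁻¹.
Required C = F₀ / (A ω) = 193 / (1.36 × 1.99×10^-7) = 7.12×10^8 J/(m²·K).
D = C / (ρ c_p) = 7.12×10^8 / (1030 × 3960) = 175 m.

170 m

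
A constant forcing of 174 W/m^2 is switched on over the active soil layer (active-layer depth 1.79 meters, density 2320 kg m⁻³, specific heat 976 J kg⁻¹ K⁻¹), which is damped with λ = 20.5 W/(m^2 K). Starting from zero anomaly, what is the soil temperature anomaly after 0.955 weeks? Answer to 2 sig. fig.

Areal heat capacity C = ρ c_p D = 2320 × 976 × 1.79 = 4.05×10^6 J m⁻² K⁻¹.
τ = C / λ = 4.05×10^6 / 20.5 = 1.98×10^5 s.
Equilibrium anomaly ΔT_eq = F / λ = 174 / 20.5 = 8.49 K.
t = 0.955 weeks = 5.78×10^5 s, so t/τ = 2.92.
ΔT(t) = ΔT_eq (1 − e^(−t/τ)) = 8.49 × (1 − e^−2.92) = 8.03 K.

8.0 K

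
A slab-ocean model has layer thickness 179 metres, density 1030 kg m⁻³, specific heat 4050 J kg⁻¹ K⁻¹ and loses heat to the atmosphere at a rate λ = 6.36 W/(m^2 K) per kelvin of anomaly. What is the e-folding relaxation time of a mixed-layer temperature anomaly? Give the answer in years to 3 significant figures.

Areal heat capacity C = ρ c_p D = 1030 × 4050 × 179 = 7.47×10^8 J/(m²·K).
Relaxation time τ = C / λ = 7.47×10^8 / 6.36 = 1.17×10^8 s.
In years: 1.17×10^8 s / (3.156×10^7 s/year) = 3.72 years.

3.72 years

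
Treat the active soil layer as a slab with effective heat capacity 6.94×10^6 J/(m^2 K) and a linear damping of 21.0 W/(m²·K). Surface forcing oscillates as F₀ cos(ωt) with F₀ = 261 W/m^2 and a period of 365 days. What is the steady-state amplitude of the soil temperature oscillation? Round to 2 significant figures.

12 K

Areal heat capacity C = 6.94×10^6 J/(m^2 K) (given).
Angular frequency ω = 2π / T = 2π / 3.15×10^7 s = 1.99×10^-7 s⁻¹.
√((Cω)² + λ²) = √((1.38)² + 21.0²) = 21.0 W/(m²·K).
Amplitude A = F₀ / √((Cω)²+λ²) = 261 / 21.0 = 12.4 K.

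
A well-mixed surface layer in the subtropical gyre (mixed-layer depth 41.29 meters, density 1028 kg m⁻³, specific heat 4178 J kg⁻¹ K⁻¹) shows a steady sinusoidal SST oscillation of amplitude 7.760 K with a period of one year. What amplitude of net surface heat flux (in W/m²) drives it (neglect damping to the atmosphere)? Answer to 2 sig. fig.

Areal heat capacity C = ρ c_p D = 1028 × 4178 × 41.29 = 1.77×10^8 J/(m²·K).
ω = 2π / 3.15×10^7 s = 1.99×10^-7 s⁻¹.
Cω = 1.77×10^8 × 1.99×10^-7 = 35.3 W/(m²·K).
F₀ = A × Cω = 7.760 × 35.3 = 274 W/m².

270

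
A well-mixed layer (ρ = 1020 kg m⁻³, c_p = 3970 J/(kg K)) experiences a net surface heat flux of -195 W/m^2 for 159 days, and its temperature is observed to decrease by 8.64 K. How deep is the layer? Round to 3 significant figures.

Heat input Q = F Δt = -195 × 1.37×10^7 s = -2.68×10^9 J/m².
Required areal heat capacity C = Q / ΔT = 3.10×10^8 J/(m²·K).
Depth D = C / (ρ c_p) = 3.10×10^8 / (1020 × 3970) = 76.6 m.

76.6 m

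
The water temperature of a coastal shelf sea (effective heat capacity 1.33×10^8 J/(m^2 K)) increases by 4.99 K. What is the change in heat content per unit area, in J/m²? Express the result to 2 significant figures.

6.6×10^8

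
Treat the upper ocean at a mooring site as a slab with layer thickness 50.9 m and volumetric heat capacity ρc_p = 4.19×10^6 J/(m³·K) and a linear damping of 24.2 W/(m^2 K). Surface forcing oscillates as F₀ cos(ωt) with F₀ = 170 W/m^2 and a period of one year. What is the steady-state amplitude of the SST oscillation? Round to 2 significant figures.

3.5 K

Areal heat capacity C = ρc_p × D = 4.19×10^6 × 50.9 = 2.13×10^8 J m⁻² K⁻¹.
Angular frequency ω = 2π / T = 2π / 3.15×10^7 s = 1.99×10^-7 s⁻¹.
√((Cω)² + λ²) = √((42.5)² + 24.2²) = 48.9 W/(m²·K).
Amplitude A = F₀ / √((Cω)²+λ²) = 170 / 48.9 = 3.48 K.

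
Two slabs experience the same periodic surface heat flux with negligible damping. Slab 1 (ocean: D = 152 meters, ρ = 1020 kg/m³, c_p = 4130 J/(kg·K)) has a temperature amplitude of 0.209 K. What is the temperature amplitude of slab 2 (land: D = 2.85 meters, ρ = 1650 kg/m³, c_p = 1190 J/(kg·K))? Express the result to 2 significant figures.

C_ocean = 6.40×10^8 J/(m²·K); C_land = 5.60×10^6 J/(m²·K).
A ∝ 1/C ⇒ A_land = A_ocean × C_ocean/C_land = 0.209 × 114 = 23.9 K.

24 K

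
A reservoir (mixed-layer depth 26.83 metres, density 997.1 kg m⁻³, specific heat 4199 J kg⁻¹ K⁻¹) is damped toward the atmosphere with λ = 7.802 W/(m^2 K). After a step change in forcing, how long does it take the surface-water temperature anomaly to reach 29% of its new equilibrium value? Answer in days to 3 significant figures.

57.1 days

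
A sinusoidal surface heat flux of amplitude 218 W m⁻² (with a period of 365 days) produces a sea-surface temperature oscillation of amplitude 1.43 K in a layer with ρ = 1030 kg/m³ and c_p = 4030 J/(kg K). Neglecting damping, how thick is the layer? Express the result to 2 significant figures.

ω = 2π / 3.15×10^7 s = 1.99×10^-7 s⁻¹.
Required C = F₀ / (A ω) = 218 / (1.43 × 1.99×10^-7) = 7.65×10^8 J/(m²·K).
D = C / (ρ c_p) = 7.65×10^8 / (1030 × 4030) = 184 m.

180 m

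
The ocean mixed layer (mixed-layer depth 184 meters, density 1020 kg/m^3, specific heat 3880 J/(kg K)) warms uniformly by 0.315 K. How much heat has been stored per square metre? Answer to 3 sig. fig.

Areal heat capacity C = ρ c_p D = 1020 × 3880 × 184 = 7.28×10^8 J/(m^2 K).
ΔQ = C ΔT = 7.28×10^8 × 0.315 = 2.29×10^8 J/m².

2.29×10^8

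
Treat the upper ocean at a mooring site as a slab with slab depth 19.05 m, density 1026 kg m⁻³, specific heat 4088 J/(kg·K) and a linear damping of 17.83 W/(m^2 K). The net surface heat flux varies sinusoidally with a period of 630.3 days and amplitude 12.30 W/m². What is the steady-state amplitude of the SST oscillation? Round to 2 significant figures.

0.61 K

Areal heat capacity C = ρ c_p D = 1026 × 4088 × 19.05 = 7.99×10^7 J m⁻² K⁻¹.
Angular frequency ω = 2π / T = 2π / 5.45×10^7 s = 1.15×10^-7 s⁻¹.
√((Cω)² + λ²) = √((9.22)² + 17.83²) = 20.1 W/(m²·K).
Amplitude A = F₀ / √((Cω)²+λ²) = 12.30 / 20.1 = 0.613 K.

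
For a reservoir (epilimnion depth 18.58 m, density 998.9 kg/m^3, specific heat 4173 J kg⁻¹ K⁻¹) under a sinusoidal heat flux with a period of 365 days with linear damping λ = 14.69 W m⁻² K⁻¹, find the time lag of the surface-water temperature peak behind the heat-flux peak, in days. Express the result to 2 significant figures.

47 days

Areal heat capacity C = ρ c_p D = 998.9 × 4173 × 18.58 = 7.74×10^7 J/(m²·K).
ω = 2π / 3.15×10^7 s = 1.99×10^-7 s⁻¹.
Phase lag φ = arctan(Cω/λ) = arctan(15.4/14.69) = 0.810 rad.
Time lag = φ / ω = 0.810 / 1.99×10^-7 = 4.07×10^6 s = 47.1 days.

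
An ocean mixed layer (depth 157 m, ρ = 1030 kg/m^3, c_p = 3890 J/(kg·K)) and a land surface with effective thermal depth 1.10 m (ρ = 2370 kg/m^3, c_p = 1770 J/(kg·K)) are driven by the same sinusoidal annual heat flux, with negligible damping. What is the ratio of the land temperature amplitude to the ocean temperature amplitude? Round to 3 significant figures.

136

C_ocean = 1030 × 3890 × 157 = 6.29×10^8 J/(m²·K).
C_land = 2370 × 1770 × 1.10 = 4.61×10^6 J/(m²·K).
Undamped amplitude ∝ 1/C, so A_land/A_ocean = C_ocean/C_land = 136.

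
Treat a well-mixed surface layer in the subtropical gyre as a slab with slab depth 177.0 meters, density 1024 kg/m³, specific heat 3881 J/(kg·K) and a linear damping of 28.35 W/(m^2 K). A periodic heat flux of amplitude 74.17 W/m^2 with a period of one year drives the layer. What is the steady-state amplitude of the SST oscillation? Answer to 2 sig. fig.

0.52 K

Areal heat capacity C = ρ c_p D = 1024 × 3881 × 177.0 = 7.03×10^8 J/(m^2 K).
Angular frequency ω = 2π / T = 2π / 3.15×10^7 s = 1.99×10^-7 s⁻¹.
√((Cω)² + λ²) = √((140)² + 28.35²) = 143 W/(m²·K).
Amplitude A = F₀ / √((Cω)²+λ²) = 74.17 / 143 = 0.519 K.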